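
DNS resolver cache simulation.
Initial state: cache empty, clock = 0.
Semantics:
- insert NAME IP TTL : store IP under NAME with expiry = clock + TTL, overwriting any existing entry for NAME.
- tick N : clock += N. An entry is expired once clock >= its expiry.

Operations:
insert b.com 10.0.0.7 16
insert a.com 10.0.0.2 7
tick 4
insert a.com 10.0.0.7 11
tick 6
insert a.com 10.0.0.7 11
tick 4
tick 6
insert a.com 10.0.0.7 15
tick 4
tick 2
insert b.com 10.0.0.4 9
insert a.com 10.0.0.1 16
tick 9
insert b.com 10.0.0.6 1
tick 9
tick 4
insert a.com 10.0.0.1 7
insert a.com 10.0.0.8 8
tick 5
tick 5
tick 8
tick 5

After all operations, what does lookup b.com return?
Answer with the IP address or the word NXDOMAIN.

Answer: NXDOMAIN

Derivation:
Op 1: insert b.com -> 10.0.0.7 (expiry=0+16=16). clock=0
Op 2: insert a.com -> 10.0.0.2 (expiry=0+7=7). clock=0
Op 3: tick 4 -> clock=4.
Op 4: insert a.com -> 10.0.0.7 (expiry=4+11=15). clock=4
Op 5: tick 6 -> clock=10.
Op 6: insert a.com -> 10.0.0.7 (expiry=10+11=21). clock=10
Op 7: tick 4 -> clock=14.
Op 8: tick 6 -> clock=20. purged={b.com}
Op 9: insert a.com -> 10.0.0.7 (expiry=20+15=35). clock=20
Op 10: tick 4 -> clock=24.
Op 11: tick 2 -> clock=26.
Op 12: insert b.com -> 10.0.0.4 (expiry=26+9=35). clock=26
Op 13: insert a.com -> 10.0.0.1 (expiry=26+16=42). clock=26
Op 14: tick 9 -> clock=35. purged={b.com}
Op 15: insert b.com -> 10.0.0.6 (expiry=35+1=36). clock=35
Op 16: tick 9 -> clock=44. purged={a.com,b.com}
Op 17: tick 4 -> clock=48.
Op 18: insert a.com -> 10.0.0.1 (expiry=48+7=55). clock=48
Op 19: insert a.com -> 10.0.0.8 (expiry=48+8=56). clock=48
Op 20: tick 5 -> clock=53.
Op 21: tick 5 -> clock=58. purged={a.com}
Op 22: tick 8 -> clock=66.
Op 23: tick 5 -> clock=71.
lookup b.com: not in cache (expired or never inserted)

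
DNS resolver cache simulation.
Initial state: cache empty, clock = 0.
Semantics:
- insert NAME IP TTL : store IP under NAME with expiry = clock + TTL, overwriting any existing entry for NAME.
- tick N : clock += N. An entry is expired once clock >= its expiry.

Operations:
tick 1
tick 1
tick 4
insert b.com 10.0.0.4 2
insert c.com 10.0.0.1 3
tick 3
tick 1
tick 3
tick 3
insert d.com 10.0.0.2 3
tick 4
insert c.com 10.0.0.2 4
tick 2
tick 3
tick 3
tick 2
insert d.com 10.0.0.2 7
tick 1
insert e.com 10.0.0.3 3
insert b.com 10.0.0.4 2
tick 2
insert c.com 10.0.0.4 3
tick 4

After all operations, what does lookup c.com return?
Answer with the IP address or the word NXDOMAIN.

Op 1: tick 1 -> clock=1.
Op 2: tick 1 -> clock=2.
Op 3: tick 4 -> clock=6.
Op 4: insert b.com -> 10.0.0.4 (expiry=6+2=8). clock=6
Op 5: insert c.com -> 10.0.0.1 (expiry=6+3=9). clock=6
Op 6: tick 3 -> clock=9. purged={b.com,c.com}
Op 7: tick 1 -> clock=10.
Op 8: tick 3 -> clock=13.
Op 9: tick 3 -> clock=16.
Op 10: insert d.com -> 10.0.0.2 (expiry=16+3=19). clock=16
Op 11: tick 4 -> clock=20. purged={d.com}
Op 12: insert c.com -> 10.0.0.2 (expiry=20+4=24). clock=20
Op 13: tick 2 -> clock=22.
Op 14: tick 3 -> clock=25. purged={c.com}
Op 15: tick 3 -> clock=28.
Op 16: tick 2 -> clock=30.
Op 17: insert d.com -> 10.0.0.2 (expiry=30+7=37). clock=30
Op 18: tick 1 -> clock=31.
Op 19: insert e.com -> 10.0.0.3 (expiry=31+3=34). clock=31
Op 20: insert b.com -> 10.0.0.4 (expiry=31+2=33). clock=31
Op 21: tick 2 -> clock=33. purged={b.com}
Op 22: insert c.com -> 10.0.0.4 (expiry=33+3=36). clock=33
Op 23: tick 4 -> clock=37. purged={c.com,d.com,e.com}
lookup c.com: not in cache (expired or never inserted)

Answer: NXDOMAIN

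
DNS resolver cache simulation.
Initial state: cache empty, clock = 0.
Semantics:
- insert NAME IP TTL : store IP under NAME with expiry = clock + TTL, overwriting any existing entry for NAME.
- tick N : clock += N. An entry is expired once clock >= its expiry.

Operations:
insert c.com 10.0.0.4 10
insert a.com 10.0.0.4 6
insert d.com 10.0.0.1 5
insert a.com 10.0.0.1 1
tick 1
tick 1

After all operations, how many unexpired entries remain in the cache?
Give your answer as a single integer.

Answer: 2

Derivation:
Op 1: insert c.com -> 10.0.0.4 (expiry=0+10=10). clock=0
Op 2: insert a.com -> 10.0.0.4 (expiry=0+6=6). clock=0
Op 3: insert d.com -> 10.0.0.1 (expiry=0+5=5). clock=0
Op 4: insert a.com -> 10.0.0.1 (expiry=0+1=1). clock=0
Op 5: tick 1 -> clock=1. purged={a.com}
Op 6: tick 1 -> clock=2.
Final cache (unexpired): {c.com,d.com} -> size=2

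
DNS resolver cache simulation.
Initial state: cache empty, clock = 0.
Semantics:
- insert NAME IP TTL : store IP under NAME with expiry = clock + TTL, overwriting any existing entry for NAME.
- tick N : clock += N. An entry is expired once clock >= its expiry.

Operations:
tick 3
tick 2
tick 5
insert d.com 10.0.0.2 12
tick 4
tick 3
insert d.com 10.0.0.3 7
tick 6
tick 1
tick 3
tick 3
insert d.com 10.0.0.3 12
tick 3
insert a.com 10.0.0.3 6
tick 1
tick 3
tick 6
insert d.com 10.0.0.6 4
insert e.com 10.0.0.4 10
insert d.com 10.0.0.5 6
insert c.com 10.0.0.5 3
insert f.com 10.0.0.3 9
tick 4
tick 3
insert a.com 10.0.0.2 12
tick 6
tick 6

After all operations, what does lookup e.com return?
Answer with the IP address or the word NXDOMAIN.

Answer: NXDOMAIN

Derivation:
Op 1: tick 3 -> clock=3.
Op 2: tick 2 -> clock=5.
Op 3: tick 5 -> clock=10.
Op 4: insert d.com -> 10.0.0.2 (expiry=10+12=22). clock=10
Op 5: tick 4 -> clock=14.
Op 6: tick 3 -> clock=17.
Op 7: insert d.com -> 10.0.0.3 (expiry=17+7=24). clock=17
Op 8: tick 6 -> clock=23.
Op 9: tick 1 -> clock=24. purged={d.com}
Op 10: tick 3 -> clock=27.
Op 11: tick 3 -> clock=30.
Op 12: insert d.com -> 10.0.0.3 (expiry=30+12=42). clock=30
Op 13: tick 3 -> clock=33.
Op 14: insert a.com -> 10.0.0.3 (expiry=33+6=39). clock=33
Op 15: tick 1 -> clock=34.
Op 16: tick 3 -> clock=37.
Op 17: tick 6 -> clock=43. purged={a.com,d.com}
Op 18: insert d.com -> 10.0.0.6 (expiry=43+4=47). clock=43
Op 19: insert e.com -> 10.0.0.4 (expiry=43+10=53). clock=43
Op 20: insert d.com -> 10.0.0.5 (expiry=43+6=49). clock=43
Op 21: insert c.com -> 10.0.0.5 (expiry=43+3=46). clock=43
Op 22: insert f.com -> 10.0.0.3 (expiry=43+9=52). clock=43
Op 23: tick 4 -> clock=47. purged={c.com}
Op 24: tick 3 -> clock=50. purged={d.com}
Op 25: insert a.com -> 10.0.0.2 (expiry=50+12=62). clock=50
Op 26: tick 6 -> clock=56. purged={e.com,f.com}
Op 27: tick 6 -> clock=62. purged={a.com}
lookup e.com: not in cache (expired or never inserted)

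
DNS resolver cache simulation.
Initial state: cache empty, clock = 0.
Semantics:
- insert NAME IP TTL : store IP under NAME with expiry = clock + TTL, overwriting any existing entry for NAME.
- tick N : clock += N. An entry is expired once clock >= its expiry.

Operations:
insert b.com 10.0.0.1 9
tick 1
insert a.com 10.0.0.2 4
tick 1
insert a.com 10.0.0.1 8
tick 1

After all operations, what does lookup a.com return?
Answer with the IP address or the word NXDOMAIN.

Op 1: insert b.com -> 10.0.0.1 (expiry=0+9=9). clock=0
Op 2: tick 1 -> clock=1.
Op 3: insert a.com -> 10.0.0.2 (expiry=1+4=5). clock=1
Op 4: tick 1 -> clock=2.
Op 5: insert a.com -> 10.0.0.1 (expiry=2+8=10). clock=2
Op 6: tick 1 -> clock=3.
lookup a.com: present, ip=10.0.0.1 expiry=10 > clock=3

Answer: 10.0.0.1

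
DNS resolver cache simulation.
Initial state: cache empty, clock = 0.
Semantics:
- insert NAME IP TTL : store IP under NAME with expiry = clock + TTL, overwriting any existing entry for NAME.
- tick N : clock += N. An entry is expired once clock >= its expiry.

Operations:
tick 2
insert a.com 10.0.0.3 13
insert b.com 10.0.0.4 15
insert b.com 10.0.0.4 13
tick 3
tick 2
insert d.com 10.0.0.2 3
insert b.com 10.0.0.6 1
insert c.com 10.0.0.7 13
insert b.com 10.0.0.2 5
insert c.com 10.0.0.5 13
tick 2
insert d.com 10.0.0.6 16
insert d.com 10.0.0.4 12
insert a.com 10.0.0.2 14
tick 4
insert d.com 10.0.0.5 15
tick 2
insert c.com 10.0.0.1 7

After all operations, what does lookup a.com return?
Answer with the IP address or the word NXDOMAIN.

Op 1: tick 2 -> clock=2.
Op 2: insert a.com -> 10.0.0.3 (expiry=2+13=15). clock=2
Op 3: insert b.com -> 10.0.0.4 (expiry=2+15=17). clock=2
Op 4: insert b.com -> 10.0.0.4 (expiry=2+13=15). clock=2
Op 5: tick 3 -> clock=5.
Op 6: tick 2 -> clock=7.
Op 7: insert d.com -> 10.0.0.2 (expiry=7+3=10). clock=7
Op 8: insert b.com -> 10.0.0.6 (expiry=7+1=8). clock=7
Op 9: insert c.com -> 10.0.0.7 (expiry=7+13=20). clock=7
Op 10: insert b.com -> 10.0.0.2 (expiry=7+5=12). clock=7
Op 11: insert c.com -> 10.0.0.5 (expiry=7+13=20). clock=7
Op 12: tick 2 -> clock=9.
Op 13: insert d.com -> 10.0.0.6 (expiry=9+16=25). clock=9
Op 14: insert d.com -> 10.0.0.4 (expiry=9+12=21). clock=9
Op 15: insert a.com -> 10.0.0.2 (expiry=9+14=23). clock=9
Op 16: tick 4 -> clock=13. purged={b.com}
Op 17: insert d.com -> 10.0.0.5 (expiry=13+15=28). clock=13
Op 18: tick 2 -> clock=15.
Op 19: insert c.com -> 10.0.0.1 (expiry=15+7=22). clock=15
lookup a.com: present, ip=10.0.0.2 expiry=23 > clock=15

Answer: 10.0.0.2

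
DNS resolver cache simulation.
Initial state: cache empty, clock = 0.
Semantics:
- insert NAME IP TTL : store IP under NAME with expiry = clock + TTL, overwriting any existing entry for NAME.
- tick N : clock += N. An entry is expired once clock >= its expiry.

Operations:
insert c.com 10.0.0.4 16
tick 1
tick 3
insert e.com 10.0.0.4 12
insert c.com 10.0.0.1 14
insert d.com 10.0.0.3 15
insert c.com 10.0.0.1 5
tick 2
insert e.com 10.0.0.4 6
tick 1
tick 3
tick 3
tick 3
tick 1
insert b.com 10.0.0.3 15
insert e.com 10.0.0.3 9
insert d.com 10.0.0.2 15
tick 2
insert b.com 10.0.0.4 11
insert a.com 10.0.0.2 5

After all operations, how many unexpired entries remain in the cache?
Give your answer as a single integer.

Answer: 4

Derivation:
Op 1: insert c.com -> 10.0.0.4 (expiry=0+16=16). clock=0
Op 2: tick 1 -> clock=1.
Op 3: tick 3 -> clock=4.
Op 4: insert e.com -> 10.0.0.4 (expiry=4+12=16). clock=4
Op 5: insert c.com -> 10.0.0.1 (expiry=4+14=18). clock=4
Op 6: insert d.com -> 10.0.0.3 (expiry=4+15=19). clock=4
Op 7: insert c.com -> 10.0.0.1 (expiry=4+5=9). clock=4
Op 8: tick 2 -> clock=6.
Op 9: insert e.com -> 10.0.0.4 (expiry=6+6=12). clock=6
Op 10: tick 1 -> clock=7.
Op 11: tick 3 -> clock=10. purged={c.com}
Op 12: tick 3 -> clock=13. purged={e.com}
Op 13: tick 3 -> clock=16.
Op 14: tick 1 -> clock=17.
Op 15: insert b.com -> 10.0.0.3 (expiry=17+15=32). clock=17
Op 16: insert e.com -> 10.0.0.3 (expiry=17+9=26). clock=17
Op 17: insert d.com -> 10.0.0.2 (expiry=17+15=32). clock=17
Op 18: tick 2 -> clock=19.
Op 19: insert b.com -> 10.0.0.4 (expiry=19+11=30). clock=19
Op 20: insert a.com -> 10.0.0.2 (expiry=19+5=24). clock=19
Final cache (unexpired): {a.com,b.com,d.com,e.com} -> size=4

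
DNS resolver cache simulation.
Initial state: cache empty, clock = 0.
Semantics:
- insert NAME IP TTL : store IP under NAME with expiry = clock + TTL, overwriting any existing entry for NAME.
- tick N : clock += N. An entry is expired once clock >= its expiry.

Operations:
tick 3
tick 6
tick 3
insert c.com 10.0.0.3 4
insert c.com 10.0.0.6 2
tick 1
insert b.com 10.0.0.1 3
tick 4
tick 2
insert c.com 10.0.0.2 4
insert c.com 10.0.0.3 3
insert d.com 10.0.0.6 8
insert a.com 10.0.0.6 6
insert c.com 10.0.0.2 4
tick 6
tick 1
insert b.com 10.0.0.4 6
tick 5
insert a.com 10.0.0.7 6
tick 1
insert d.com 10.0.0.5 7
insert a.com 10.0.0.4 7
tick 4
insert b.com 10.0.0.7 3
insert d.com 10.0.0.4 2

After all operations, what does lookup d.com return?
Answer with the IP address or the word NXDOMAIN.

Op 1: tick 3 -> clock=3.
Op 2: tick 6 -> clock=9.
Op 3: tick 3 -> clock=12.
Op 4: insert c.com -> 10.0.0.3 (expiry=12+4=16). clock=12
Op 5: insert c.com -> 10.0.0.6 (expiry=12+2=14). clock=12
Op 6: tick 1 -> clock=13.
Op 7: insert b.com -> 10.0.0.1 (expiry=13+3=16). clock=13
Op 8: tick 4 -> clock=17. purged={b.com,c.com}
Op 9: tick 2 -> clock=19.
Op 10: insert c.com -> 10.0.0.2 (expiry=19+4=23). clock=19
Op 11: insert c.com -> 10.0.0.3 (expiry=19+3=22). clock=19
Op 12: insert d.com -> 10.0.0.6 (expiry=19+8=27). clock=19
Op 13: insert a.com -> 10.0.0.6 (expiry=19+6=25). clock=19
Op 14: insert c.com -> 10.0.0.2 (expiry=19+4=23). clock=19
Op 15: tick 6 -> clock=25. purged={a.com,c.com}
Op 16: tick 1 -> clock=26.
Op 17: insert b.com -> 10.0.0.4 (expiry=26+6=32). clock=26
Op 18: tick 5 -> clock=31. purged={d.com}
Op 19: insert a.com -> 10.0.0.7 (expiry=31+6=37). clock=31
Op 20: tick 1 -> clock=32. purged={b.com}
Op 21: insert d.com -> 10.0.0.5 (expiry=32+7=39). clock=32
Op 22: insert a.com -> 10.0.0.4 (expiry=32+7=39). clock=32
Op 23: tick 4 -> clock=36.
Op 24: insert b.com -> 10.0.0.7 (expiry=36+3=39). clock=36
Op 25: insert d.com -> 10.0.0.4 (expiry=36+2=38). clock=36
lookup d.com: present, ip=10.0.0.4 expiry=38 > clock=36

Answer: 10.0.0.4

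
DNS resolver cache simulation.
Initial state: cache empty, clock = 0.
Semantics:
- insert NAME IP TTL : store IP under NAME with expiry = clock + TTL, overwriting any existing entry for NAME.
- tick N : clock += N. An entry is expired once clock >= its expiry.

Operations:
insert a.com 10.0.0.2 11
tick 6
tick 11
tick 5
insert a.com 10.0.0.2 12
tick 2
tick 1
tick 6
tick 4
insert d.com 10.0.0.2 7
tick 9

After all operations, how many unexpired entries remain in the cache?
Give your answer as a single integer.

Answer: 0

Derivation:
Op 1: insert a.com -> 10.0.0.2 (expiry=0+11=11). clock=0
Op 2: tick 6 -> clock=6.
Op 3: tick 11 -> clock=17. purged={a.com}
Op 4: tick 5 -> clock=22.
Op 5: insert a.com -> 10.0.0.2 (expiry=22+12=34). clock=22
Op 6: tick 2 -> clock=24.
Op 7: tick 1 -> clock=25.
Op 8: tick 6 -> clock=31.
Op 9: tick 4 -> clock=35. purged={a.com}
Op 10: insert d.com -> 10.0.0.2 (expiry=35+7=42). clock=35
Op 11: tick 9 -> clock=44. purged={d.com}
Final cache (unexpired): {} -> size=0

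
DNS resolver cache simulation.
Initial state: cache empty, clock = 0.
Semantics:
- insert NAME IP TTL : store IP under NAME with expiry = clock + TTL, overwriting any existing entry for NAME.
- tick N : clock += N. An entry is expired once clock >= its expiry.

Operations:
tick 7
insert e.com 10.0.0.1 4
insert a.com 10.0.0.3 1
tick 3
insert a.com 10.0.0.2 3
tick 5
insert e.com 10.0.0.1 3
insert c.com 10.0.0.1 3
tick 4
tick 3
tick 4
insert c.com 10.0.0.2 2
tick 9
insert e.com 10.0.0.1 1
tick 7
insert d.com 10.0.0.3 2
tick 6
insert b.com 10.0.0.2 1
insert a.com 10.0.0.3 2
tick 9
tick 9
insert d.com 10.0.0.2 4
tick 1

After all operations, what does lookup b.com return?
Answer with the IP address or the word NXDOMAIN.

Answer: NXDOMAIN

Derivation:
Op 1: tick 7 -> clock=7.
Op 2: insert e.com -> 10.0.0.1 (expiry=7+4=11). clock=7
Op 3: insert a.com -> 10.0.0.3 (expiry=7+1=8). clock=7
Op 4: tick 3 -> clock=10. purged={a.com}
Op 5: insert a.com -> 10.0.0.2 (expiry=10+3=13). clock=10
Op 6: tick 5 -> clock=15. purged={a.com,e.com}
Op 7: insert e.com -> 10.0.0.1 (expiry=15+3=18). clock=15
Op 8: insert c.com -> 10.0.0.1 (expiry=15+3=18). clock=15
Op 9: tick 4 -> clock=19. purged={c.com,e.com}
Op 10: tick 3 -> clock=22.
Op 11: tick 4 -> clock=26.
Op 12: insert c.com -> 10.0.0.2 (expiry=26+2=28). clock=26
Op 13: tick 9 -> clock=35. purged={c.com}
Op 14: insert e.com -> 10.0.0.1 (expiry=35+1=36). clock=35
Op 15: tick 7 -> clock=42. purged={e.com}
Op 16: insert d.com -> 10.0.0.3 (expiry=42+2=44). clock=42
Op 17: tick 6 -> clock=48. purged={d.com}
Op 18: insert b.com -> 10.0.0.2 (expiry=48+1=49). clock=48
Op 19: insert a.com -> 10.0.0.3 (expiry=48+2=50). clock=48
Op 20: tick 9 -> clock=57. purged={a.com,b.com}
Op 21: tick 9 -> clock=66.
Op 22: insert d.com -> 10.0.0.2 (expiry=66+4=70). clock=66
Op 23: tick 1 -> clock=67.
lookup b.com: not in cache (expired or never inserted)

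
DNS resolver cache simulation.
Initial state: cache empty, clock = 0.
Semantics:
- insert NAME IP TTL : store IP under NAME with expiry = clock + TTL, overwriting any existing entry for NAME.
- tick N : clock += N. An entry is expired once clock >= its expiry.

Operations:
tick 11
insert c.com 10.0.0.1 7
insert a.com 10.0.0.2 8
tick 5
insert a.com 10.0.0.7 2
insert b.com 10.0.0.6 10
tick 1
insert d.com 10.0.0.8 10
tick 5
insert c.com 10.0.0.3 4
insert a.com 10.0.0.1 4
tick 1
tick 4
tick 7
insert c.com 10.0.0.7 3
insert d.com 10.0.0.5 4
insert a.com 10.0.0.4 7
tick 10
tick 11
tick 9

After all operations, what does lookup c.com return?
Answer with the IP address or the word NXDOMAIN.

Answer: NXDOMAIN

Derivation:
Op 1: tick 11 -> clock=11.
Op 2: insert c.com -> 10.0.0.1 (expiry=11+7=18). clock=11
Op 3: insert a.com -> 10.0.0.2 (expiry=11+8=19). clock=11
Op 4: tick 5 -> clock=16.
Op 5: insert a.com -> 10.0.0.7 (expiry=16+2=18). clock=16
Op 6: insert b.com -> 10.0.0.6 (expiry=16+10=26). clock=16
Op 7: tick 1 -> clock=17.
Op 8: insert d.com -> 10.0.0.8 (expiry=17+10=27). clock=17
Op 9: tick 5 -> clock=22. purged={a.com,c.com}
Op 10: insert c.com -> 10.0.0.3 (expiry=22+4=26). clock=22
Op 11: insert a.com -> 10.0.0.1 (expiry=22+4=26). clock=22
Op 12: tick 1 -> clock=23.
Op 13: tick 4 -> clock=27. purged={a.com,b.com,c.com,d.com}
Op 14: tick 7 -> clock=34.
Op 15: insert c.com -> 10.0.0.7 (expiry=34+3=37). clock=34
Op 16: insert d.com -> 10.0.0.5 (expiry=34+4=38). clock=34
Op 17: insert a.com -> 10.0.0.4 (expiry=34+7=41). clock=34
Op 18: tick 10 -> clock=44. purged={a.com,c.com,d.com}
Op 19: tick 11 -> clock=55.
Op 20: tick 9 -> clock=64.
lookup c.com: not in cache (expired or never inserted)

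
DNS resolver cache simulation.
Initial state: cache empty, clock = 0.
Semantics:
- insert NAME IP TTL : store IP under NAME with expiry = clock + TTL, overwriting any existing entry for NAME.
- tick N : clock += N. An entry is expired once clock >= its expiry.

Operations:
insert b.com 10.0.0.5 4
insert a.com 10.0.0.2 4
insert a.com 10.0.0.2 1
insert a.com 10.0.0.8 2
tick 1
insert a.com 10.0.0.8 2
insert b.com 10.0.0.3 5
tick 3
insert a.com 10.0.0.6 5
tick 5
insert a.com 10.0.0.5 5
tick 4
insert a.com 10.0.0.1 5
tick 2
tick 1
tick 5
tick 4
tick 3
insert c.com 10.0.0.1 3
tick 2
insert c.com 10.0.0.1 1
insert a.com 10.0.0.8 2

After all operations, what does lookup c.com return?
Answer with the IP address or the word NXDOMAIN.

Op 1: insert b.com -> 10.0.0.5 (expiry=0+4=4). clock=0
Op 2: insert a.com -> 10.0.0.2 (expiry=0+4=4). clock=0
Op 3: insert a.com -> 10.0.0.2 (expiry=0+1=1). clock=0
Op 4: insert a.com -> 10.0.0.8 (expiry=0+2=2). clock=0
Op 5: tick 1 -> clock=1.
Op 6: insert a.com -> 10.0.0.8 (expiry=1+2=3). clock=1
Op 7: insert b.com -> 10.0.0.3 (expiry=1+5=6). clock=1
Op 8: tick 3 -> clock=4. purged={a.com}
Op 9: insert a.com -> 10.0.0.6 (expiry=4+5=9). clock=4
Op 10: tick 5 -> clock=9. purged={a.com,b.com}
Op 11: insert a.com -> 10.0.0.5 (expiry=9+5=14). clock=9
Op 12: tick 4 -> clock=13.
Op 13: insert a.com -> 10.0.0.1 (expiry=13+5=18). clock=13
Op 14: tick 2 -> clock=15.
Op 15: tick 1 -> clock=16.
Op 16: tick 5 -> clock=21. purged={a.com}
Op 17: tick 4 -> clock=25.
Op 18: tick 3 -> clock=28.
Op 19: insert c.com -> 10.0.0.1 (expiry=28+3=31). clock=28
Op 20: tick 2 -> clock=30.
Op 21: insert c.com -> 10.0.0.1 (expiry=30+1=31). clock=30
Op 22: insert a.com -> 10.0.0.8 (expiry=30+2=32). clock=30
lookup c.com: present, ip=10.0.0.1 expiry=31 > clock=30

Answer: 10.0.0.1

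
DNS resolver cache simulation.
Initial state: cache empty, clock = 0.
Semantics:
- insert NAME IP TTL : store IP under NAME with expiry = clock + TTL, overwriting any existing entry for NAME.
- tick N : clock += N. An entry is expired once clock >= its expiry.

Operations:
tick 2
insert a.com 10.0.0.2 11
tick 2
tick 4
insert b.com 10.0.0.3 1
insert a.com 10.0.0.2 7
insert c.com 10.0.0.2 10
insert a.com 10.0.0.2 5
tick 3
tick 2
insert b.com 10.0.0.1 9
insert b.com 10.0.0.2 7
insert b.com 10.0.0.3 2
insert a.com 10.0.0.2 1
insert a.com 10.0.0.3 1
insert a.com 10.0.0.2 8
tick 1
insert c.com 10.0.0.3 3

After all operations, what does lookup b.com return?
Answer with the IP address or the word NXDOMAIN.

Op 1: tick 2 -> clock=2.
Op 2: insert a.com -> 10.0.0.2 (expiry=2+11=13). clock=2
Op 3: tick 2 -> clock=4.
Op 4: tick 4 -> clock=8.
Op 5: insert b.com -> 10.0.0.3 (expiry=8+1=9). clock=8
Op 6: insert a.com -> 10.0.0.2 (expiry=8+7=15). clock=8
Op 7: insert c.com -> 10.0.0.2 (expiry=8+10=18). clock=8
Op 8: insert a.com -> 10.0.0.2 (expiry=8+5=13). clock=8
Op 9: tick 3 -> clock=11. purged={b.com}
Op 10: tick 2 -> clock=13. purged={a.com}
Op 11: insert b.com -> 10.0.0.1 (expiry=13+9=22). clock=13
Op 12: insert b.com -> 10.0.0.2 (expiry=13+7=20). clock=13
Op 13: insert b.com -> 10.0.0.3 (expiry=13+2=15). clock=13
Op 14: insert a.com -> 10.0.0.2 (expiry=13+1=14). clock=13
Op 15: insert a.com -> 10.0.0.3 (expiry=13+1=14). clock=13
Op 16: insert a.com -> 10.0.0.2 (expiry=13+8=21). clock=13
Op 17: tick 1 -> clock=14.
Op 18: insert c.com -> 10.0.0.3 (expiry=14+3=17). clock=14
lookup b.com: present, ip=10.0.0.3 expiry=15 > clock=14

Answer: 10.0.0.3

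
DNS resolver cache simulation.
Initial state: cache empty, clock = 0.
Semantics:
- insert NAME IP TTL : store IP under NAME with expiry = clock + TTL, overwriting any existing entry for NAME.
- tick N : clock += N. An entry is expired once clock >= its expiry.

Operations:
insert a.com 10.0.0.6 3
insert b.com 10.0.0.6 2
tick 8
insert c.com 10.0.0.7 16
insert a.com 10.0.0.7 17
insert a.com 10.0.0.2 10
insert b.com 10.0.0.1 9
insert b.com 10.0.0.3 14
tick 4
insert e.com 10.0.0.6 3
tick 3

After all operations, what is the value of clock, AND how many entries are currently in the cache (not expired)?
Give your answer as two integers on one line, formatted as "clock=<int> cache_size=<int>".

Answer: clock=15 cache_size=3

Derivation:
Op 1: insert a.com -> 10.0.0.6 (expiry=0+3=3). clock=0
Op 2: insert b.com -> 10.0.0.6 (expiry=0+2=2). clock=0
Op 3: tick 8 -> clock=8. purged={a.com,b.com}
Op 4: insert c.com -> 10.0.0.7 (expiry=8+16=24). clock=8
Op 5: insert a.com -> 10.0.0.7 (expiry=8+17=25). clock=8
Op 6: insert a.com -> 10.0.0.2 (expiry=8+10=18). clock=8
Op 7: insert b.com -> 10.0.0.1 (expiry=8+9=17). clock=8
Op 8: insert b.com -> 10.0.0.3 (expiry=8+14=22). clock=8
Op 9: tick 4 -> clock=12.
Op 10: insert e.com -> 10.0.0.6 (expiry=12+3=15). clock=12
Op 11: tick 3 -> clock=15. purged={e.com}
Final clock = 15
Final cache (unexpired): {a.com,b.com,c.com} -> size=3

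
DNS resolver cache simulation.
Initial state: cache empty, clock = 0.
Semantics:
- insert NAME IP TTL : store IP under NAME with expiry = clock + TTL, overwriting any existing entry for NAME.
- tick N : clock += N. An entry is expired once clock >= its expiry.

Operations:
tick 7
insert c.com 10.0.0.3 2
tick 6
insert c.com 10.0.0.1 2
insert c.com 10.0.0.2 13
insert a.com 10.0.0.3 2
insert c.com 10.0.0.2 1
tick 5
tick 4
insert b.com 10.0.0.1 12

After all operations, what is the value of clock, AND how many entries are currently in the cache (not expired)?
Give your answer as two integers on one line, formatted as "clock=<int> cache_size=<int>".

Answer: clock=22 cache_size=1

Derivation:
Op 1: tick 7 -> clock=7.
Op 2: insert c.com -> 10.0.0.3 (expiry=7+2=9). clock=7
Op 3: tick 6 -> clock=13. purged={c.com}
Op 4: insert c.com -> 10.0.0.1 (expiry=13+2=15). clock=13
Op 5: insert c.com -> 10.0.0.2 (expiry=13+13=26). clock=13
Op 6: insert a.com -> 10.0.0.3 (expiry=13+2=15). clock=13
Op 7: insert c.com -> 10.0.0.2 (expiry=13+1=14). clock=13
Op 8: tick 5 -> clock=18. purged={a.com,c.com}
Op 9: tick 4 -> clock=22.
Op 10: insert b.com -> 10.0.0.1 (expiry=22+12=34). clock=22
Final clock = 22
Final cache (unexpired): {b.com} -> size=1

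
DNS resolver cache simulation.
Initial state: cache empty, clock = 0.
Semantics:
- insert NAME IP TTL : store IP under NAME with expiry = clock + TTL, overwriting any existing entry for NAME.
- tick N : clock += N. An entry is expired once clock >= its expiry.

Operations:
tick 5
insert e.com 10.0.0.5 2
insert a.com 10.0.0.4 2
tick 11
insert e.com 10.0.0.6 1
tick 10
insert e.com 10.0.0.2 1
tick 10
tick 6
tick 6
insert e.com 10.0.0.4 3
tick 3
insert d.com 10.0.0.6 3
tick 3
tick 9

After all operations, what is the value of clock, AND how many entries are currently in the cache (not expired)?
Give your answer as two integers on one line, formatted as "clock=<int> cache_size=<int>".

Op 1: tick 5 -> clock=5.
Op 2: insert e.com -> 10.0.0.5 (expiry=5+2=7). clock=5
Op 3: insert a.com -> 10.0.0.4 (expiry=5+2=7). clock=5
Op 4: tick 11 -> clock=16. purged={a.com,e.com}
Op 5: insert e.com -> 10.0.0.6 (expiry=16+1=17). clock=16
Op 6: tick 10 -> clock=26. purged={e.com}
Op 7: insert e.com -> 10.0.0.2 (expiry=26+1=27). clock=26
Op 8: tick 10 -> clock=36. purged={e.com}
Op 9: tick 6 -> clock=42.
Op 10: tick 6 -> clock=48.
Op 11: insert e.com -> 10.0.0.4 (expiry=48+3=51). clock=48
Op 12: tick 3 -> clock=51. purged={e.com}
Op 13: insert d.com -> 10.0.0.6 (expiry=51+3=54). clock=51
Op 14: tick 3 -> clock=54. purged={d.com}
Op 15: tick 9 -> clock=63.
Final clock = 63
Final cache (unexpired): {} -> size=0

Answer: clock=63 cache_size=0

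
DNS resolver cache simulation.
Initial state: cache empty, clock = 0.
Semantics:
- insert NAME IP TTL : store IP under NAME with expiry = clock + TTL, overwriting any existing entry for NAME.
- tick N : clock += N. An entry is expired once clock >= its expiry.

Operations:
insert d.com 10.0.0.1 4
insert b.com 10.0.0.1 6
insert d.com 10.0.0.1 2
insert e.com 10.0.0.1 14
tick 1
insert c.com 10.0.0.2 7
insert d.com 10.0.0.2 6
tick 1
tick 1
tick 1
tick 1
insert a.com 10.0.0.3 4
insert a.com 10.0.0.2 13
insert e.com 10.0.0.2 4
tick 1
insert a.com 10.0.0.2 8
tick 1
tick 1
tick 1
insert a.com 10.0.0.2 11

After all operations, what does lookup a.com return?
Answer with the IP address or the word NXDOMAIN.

Answer: 10.0.0.2

Derivation:
Op 1: insert d.com -> 10.0.0.1 (expiry=0+4=4). clock=0
Op 2: insert b.com -> 10.0.0.1 (expiry=0+6=6). clock=0
Op 3: insert d.com -> 10.0.0.1 (expiry=0+2=2). clock=0
Op 4: insert e.com -> 10.0.0.1 (expiry=0+14=14). clock=0
Op 5: tick 1 -> clock=1.
Op 6: insert c.com -> 10.0.0.2 (expiry=1+7=8). clock=1
Op 7: insert d.com -> 10.0.0.2 (expiry=1+6=7). clock=1
Op 8: tick 1 -> clock=2.
Op 9: tick 1 -> clock=3.
Op 10: tick 1 -> clock=4.
Op 11: tick 1 -> clock=5.
Op 12: insert a.com -> 10.0.0.3 (expiry=5+4=9). clock=5
Op 13: insert a.com -> 10.0.0.2 (expiry=5+13=18). clock=5
Op 14: insert e.com -> 10.0.0.2 (expiry=5+4=9). clock=5
Op 15: tick 1 -> clock=6. purged={b.com}
Op 16: insert a.com -> 10.0.0.2 (expiry=6+8=14). clock=6
Op 17: tick 1 -> clock=7. purged={d.com}
Op 18: tick 1 -> clock=8. purged={c.com}
Op 19: tick 1 -> clock=9. purged={e.com}
Op 20: insert a.com -> 10.0.0.2 (expiry=9+11=20). clock=9
lookup a.com: present, ip=10.0.0.2 expiry=20 > clock=9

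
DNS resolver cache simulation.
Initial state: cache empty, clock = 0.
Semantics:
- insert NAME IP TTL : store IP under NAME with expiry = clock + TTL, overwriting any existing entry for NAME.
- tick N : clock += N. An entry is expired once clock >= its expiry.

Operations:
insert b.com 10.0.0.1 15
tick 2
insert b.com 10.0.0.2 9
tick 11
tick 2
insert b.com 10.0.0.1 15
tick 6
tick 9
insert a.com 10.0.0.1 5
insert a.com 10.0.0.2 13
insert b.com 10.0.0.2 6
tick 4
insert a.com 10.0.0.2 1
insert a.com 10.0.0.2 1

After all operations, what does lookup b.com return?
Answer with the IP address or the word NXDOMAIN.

Answer: 10.0.0.2

Derivation:
Op 1: insert b.com -> 10.0.0.1 (expiry=0+15=15). clock=0
Op 2: tick 2 -> clock=2.
Op 3: insert b.com -> 10.0.0.2 (expiry=2+9=11). clock=2
Op 4: tick 11 -> clock=13. purged={b.com}
Op 5: tick 2 -> clock=15.
Op 6: insert b.com -> 10.0.0.1 (expiry=15+15=30). clock=15
Op 7: tick 6 -> clock=21.
Op 8: tick 9 -> clock=30. purged={b.com}
Op 9: insert a.com -> 10.0.0.1 (expiry=30+5=35). clock=30
Op 10: insert a.com -> 10.0.0.2 (expiry=30+13=43). clock=30
Op 11: insert b.com -> 10.0.0.2 (expiry=30+6=36). clock=30
Op 12: tick 4 -> clock=34.
Op 13: insert a.com -> 10.0.0.2 (expiry=34+1=35). clock=34
Op 14: insert a.com -> 10.0.0.2 (expiry=34+1=35). clock=34
lookup b.com: present, ip=10.0.0.2 expiry=36 > clock=34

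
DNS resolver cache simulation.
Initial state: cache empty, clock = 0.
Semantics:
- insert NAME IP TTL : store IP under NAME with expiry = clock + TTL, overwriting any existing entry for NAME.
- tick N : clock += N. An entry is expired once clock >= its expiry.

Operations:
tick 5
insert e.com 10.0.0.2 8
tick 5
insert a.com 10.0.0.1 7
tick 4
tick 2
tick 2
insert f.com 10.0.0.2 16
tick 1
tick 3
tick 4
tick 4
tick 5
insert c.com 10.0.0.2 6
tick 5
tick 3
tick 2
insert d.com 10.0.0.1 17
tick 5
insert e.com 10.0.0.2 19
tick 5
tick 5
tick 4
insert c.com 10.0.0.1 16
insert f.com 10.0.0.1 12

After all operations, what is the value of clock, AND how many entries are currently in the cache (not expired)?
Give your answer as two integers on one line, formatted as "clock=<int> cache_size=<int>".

Op 1: tick 5 -> clock=5.
Op 2: insert e.com -> 10.0.0.2 (expiry=5+8=13). clock=5
Op 3: tick 5 -> clock=10.
Op 4: insert a.com -> 10.0.0.1 (expiry=10+7=17). clock=10
Op 5: tick 4 -> clock=14. purged={e.com}
Op 6: tick 2 -> clock=16.
Op 7: tick 2 -> clock=18. purged={a.com}
Op 8: insert f.com -> 10.0.0.2 (expiry=18+16=34). clock=18
Op 9: tick 1 -> clock=19.
Op 10: tick 3 -> clock=22.
Op 11: tick 4 -> clock=26.
Op 12: tick 4 -> clock=30.
Op 13: tick 5 -> clock=35. purged={f.com}
Op 14: insert c.com -> 10.0.0.2 (expiry=35+6=41). clock=35
Op 15: tick 5 -> clock=40.
Op 16: tick 3 -> clock=43. purged={c.com}
Op 17: tick 2 -> clock=45.
Op 18: insert d.com -> 10.0.0.1 (expiry=45+17=62). clock=45
Op 19: tick 5 -> clock=50.
Op 20: insert e.com -> 10.0.0.2 (expiry=50+19=69). clock=50
Op 21: tick 5 -> clock=55.
Op 22: tick 5 -> clock=60.
Op 23: tick 4 -> clock=64. purged={d.com}
Op 24: insert c.com -> 10.0.0.1 (expiry=64+16=80). clock=64
Op 25: insert f.com -> 10.0.0.1 (expiry=64+12=76). clock=64
Final clock = 64
Final cache (unexpired): {c.com,e.com,f.com} -> size=3

Answer: clock=64 cache_size=3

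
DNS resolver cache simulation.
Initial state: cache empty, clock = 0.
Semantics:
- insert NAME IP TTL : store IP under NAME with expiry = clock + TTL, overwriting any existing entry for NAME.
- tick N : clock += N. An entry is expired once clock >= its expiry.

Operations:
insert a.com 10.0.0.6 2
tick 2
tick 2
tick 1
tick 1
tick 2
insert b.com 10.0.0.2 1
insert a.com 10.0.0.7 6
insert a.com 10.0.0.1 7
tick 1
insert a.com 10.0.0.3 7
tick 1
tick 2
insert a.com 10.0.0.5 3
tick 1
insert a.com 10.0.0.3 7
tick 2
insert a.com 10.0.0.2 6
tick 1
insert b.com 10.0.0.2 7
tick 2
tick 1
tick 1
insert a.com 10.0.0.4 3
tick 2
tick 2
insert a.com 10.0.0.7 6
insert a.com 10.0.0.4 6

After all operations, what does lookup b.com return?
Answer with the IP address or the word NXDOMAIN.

Answer: NXDOMAIN

Derivation:
Op 1: insert a.com -> 10.0.0.6 (expiry=0+2=2). clock=0
Op 2: tick 2 -> clock=2. purged={a.com}
Op 3: tick 2 -> clock=4.
Op 4: tick 1 -> clock=5.
Op 5: tick 1 -> clock=6.
Op 6: tick 2 -> clock=8.
Op 7: insert b.com -> 10.0.0.2 (expiry=8+1=9). clock=8
Op 8: insert a.com -> 10.0.0.7 (expiry=8+6=14). clock=8
Op 9: insert a.com -> 10.0.0.1 (expiry=8+7=15). clock=8
Op 10: tick 1 -> clock=9. purged={b.com}
Op 11: insert a.com -> 10.0.0.3 (expiry=9+7=16). clock=9
Op 12: tick 1 -> clock=10.
Op 13: tick 2 -> clock=12.
Op 14: insert a.com -> 10.0.0.5 (expiry=12+3=15). clock=12
Op 15: tick 1 -> clock=13.
Op 16: insert a.com -> 10.0.0.3 (expiry=13+7=20). clock=13
Op 17: tick 2 -> clock=15.
Op 18: insert a.com -> 10.0.0.2 (expiry=15+6=21). clock=15
Op 19: tick 1 -> clock=16.
Op 20: insert b.com -> 10.0.0.2 (expiry=16+7=23). clock=16
Op 21: tick 2 -> clock=18.
Op 22: tick 1 -> clock=19.
Op 23: tick 1 -> clock=20.
Op 24: insert a.com -> 10.0.0.4 (expiry=20+3=23). clock=20
Op 25: tick 2 -> clock=22.
Op 26: tick 2 -> clock=24. purged={a.com,b.com}
Op 27: insert a.com -> 10.0.0.7 (expiry=24+6=30). clock=24
Op 28: insert a.com -> 10.0.0.4 (expiry=24+6=30). clock=24
lookup b.com: not in cache (expired or never inserted)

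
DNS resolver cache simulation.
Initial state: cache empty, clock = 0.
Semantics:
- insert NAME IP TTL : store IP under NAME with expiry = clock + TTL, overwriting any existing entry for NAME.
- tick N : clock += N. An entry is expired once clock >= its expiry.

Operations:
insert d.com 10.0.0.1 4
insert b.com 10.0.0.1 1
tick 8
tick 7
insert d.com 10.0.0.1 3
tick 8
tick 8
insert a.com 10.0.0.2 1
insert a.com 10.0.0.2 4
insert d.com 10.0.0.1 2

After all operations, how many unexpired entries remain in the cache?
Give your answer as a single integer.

Answer: 2

Derivation:
Op 1: insert d.com -> 10.0.0.1 (expiry=0+4=4). clock=0
Op 2: insert b.com -> 10.0.0.1 (expiry=0+1=1). clock=0
Op 3: tick 8 -> clock=8. purged={b.com,d.com}
Op 4: tick 7 -> clock=15.
Op 5: insert d.com -> 10.0.0.1 (expiry=15+3=18). clock=15
Op 6: tick 8 -> clock=23. purged={d.com}
Op 7: tick 8 -> clock=31.
Op 8: insert a.com -> 10.0.0.2 (expiry=31+1=32). clock=31
Op 9: insert a.com -> 10.0.0.2 (expiry=31+4=35). clock=31
Op 10: insert d.com -> 10.0.0.1 (expiry=31+2=33). clock=31
Final cache (unexpired): {a.com,d.com} -> size=2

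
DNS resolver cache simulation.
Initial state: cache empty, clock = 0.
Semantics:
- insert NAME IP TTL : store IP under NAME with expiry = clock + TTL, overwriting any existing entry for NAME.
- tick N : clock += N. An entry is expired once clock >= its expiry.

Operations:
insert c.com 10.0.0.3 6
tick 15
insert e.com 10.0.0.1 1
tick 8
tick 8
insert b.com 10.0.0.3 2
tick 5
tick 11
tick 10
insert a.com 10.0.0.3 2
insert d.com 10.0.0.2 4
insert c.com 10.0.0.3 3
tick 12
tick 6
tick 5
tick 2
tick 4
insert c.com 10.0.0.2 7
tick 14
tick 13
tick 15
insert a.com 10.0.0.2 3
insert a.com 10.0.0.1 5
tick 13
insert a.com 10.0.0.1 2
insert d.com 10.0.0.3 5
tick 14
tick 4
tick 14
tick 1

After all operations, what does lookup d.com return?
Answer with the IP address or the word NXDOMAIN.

Answer: NXDOMAIN

Derivation:
Op 1: insert c.com -> 10.0.0.3 (expiry=0+6=6). clock=0
Op 2: tick 15 -> clock=15. purged={c.com}
Op 3: insert e.com -> 10.0.0.1 (expiry=15+1=16). clock=15
Op 4: tick 8 -> clock=23. purged={e.com}
Op 5: tick 8 -> clock=31.
Op 6: insert b.com -> 10.0.0.3 (expiry=31+2=33). clock=31
Op 7: tick 5 -> clock=36. purged={b.com}
Op 8: tick 11 -> clock=47.
Op 9: tick 10 -> clock=57.
Op 10: insert a.com -> 10.0.0.3 (expiry=57+2=59). clock=57
Op 11: insert d.com -> 10.0.0.2 (expiry=57+4=61). clock=57
Op 12: insert c.com -> 10.0.0.3 (expiry=57+3=60). clock=57
Op 13: tick 12 -> clock=69. purged={a.com,c.com,d.com}
Op 14: tick 6 -> clock=75.
Op 15: tick 5 -> clock=80.
Op 16: tick 2 -> clock=82.
Op 17: tick 4 -> clock=86.
Op 18: insert c.com -> 10.0.0.2 (expiry=86+7=93). clock=86
Op 19: tick 14 -> clock=100. purged={c.com}
Op 20: tick 13 -> clock=113.
Op 21: tick 15 -> clock=128.
Op 22: insert a.com -> 10.0.0.2 (expiry=128+3=131). clock=128
Op 23: insert a.com -> 10.0.0.1 (expiry=128+5=133). clock=128
Op 24: tick 13 -> clock=141. purged={a.com}
Op 25: insert a.com -> 10.0.0.1 (expiry=141+2=143). clock=141
Op 26: insert d.com -> 10.0.0.3 (expiry=141+5=146). clock=141
Op 27: tick 14 -> clock=155. purged={a.com,d.com}
Op 28: tick 4 -> clock=159.
Op 29: tick 14 -> clock=173.
Op 30: tick 1 -> clock=174.
lookup d.com: not in cache (expired or never inserted)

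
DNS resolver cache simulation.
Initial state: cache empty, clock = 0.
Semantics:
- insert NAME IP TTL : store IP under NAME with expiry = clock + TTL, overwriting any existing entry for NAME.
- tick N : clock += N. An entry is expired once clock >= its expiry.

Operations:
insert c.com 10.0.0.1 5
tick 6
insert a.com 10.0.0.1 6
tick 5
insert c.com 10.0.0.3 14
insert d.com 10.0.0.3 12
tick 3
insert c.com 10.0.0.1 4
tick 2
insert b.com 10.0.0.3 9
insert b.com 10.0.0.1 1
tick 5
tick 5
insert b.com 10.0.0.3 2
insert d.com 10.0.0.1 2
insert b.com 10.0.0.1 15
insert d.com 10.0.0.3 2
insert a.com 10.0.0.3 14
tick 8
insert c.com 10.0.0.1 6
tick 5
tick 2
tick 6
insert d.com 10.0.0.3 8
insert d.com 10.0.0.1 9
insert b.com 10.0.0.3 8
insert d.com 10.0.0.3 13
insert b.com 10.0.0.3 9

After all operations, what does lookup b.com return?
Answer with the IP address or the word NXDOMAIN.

Answer: 10.0.0.3

Derivation:
Op 1: insert c.com -> 10.0.0.1 (expiry=0+5=5). clock=0
Op 2: tick 6 -> clock=6. purged={c.com}
Op 3: insert a.com -> 10.0.0.1 (expiry=6+6=12). clock=6
Op 4: tick 5 -> clock=11.
Op 5: insert c.com -> 10.0.0.3 (expiry=11+14=25). clock=11
Op 6: insert d.com -> 10.0.0.3 (expiry=11+12=23). clock=11
Op 7: tick 3 -> clock=14. purged={a.com}
Op 8: insert c.com -> 10.0.0.1 (expiry=14+4=18). clock=14
Op 9: tick 2 -> clock=16.
Op 10: insert b.com -> 10.0.0.3 (expiry=16+9=25). clock=16
Op 11: insert b.com -> 10.0.0.1 (expiry=16+1=17). clock=16
Op 12: tick 5 -> clock=21. purged={b.com,c.com}
Op 13: tick 5 -> clock=26. purged={d.com}
Op 14: insert b.com -> 10.0.0.3 (expiry=26+2=28). clock=26
Op 15: insert d.com -> 10.0.0.1 (expiry=26+2=28). clock=26
Op 16: insert b.com -> 10.0.0.1 (expiry=26+15=41). clock=26
Op 17: insert d.com -> 10.0.0.3 (expiry=26+2=28). clock=26
Op 18: insert a.com -> 10.0.0.3 (expiry=26+14=40). clock=26
Op 19: tick 8 -> clock=34. purged={d.com}
Op 20: insert c.com -> 10.0.0.1 (expiry=34+6=40). clock=34
Op 21: tick 5 -> clock=39.
Op 22: tick 2 -> clock=41. purged={a.com,b.com,c.com}
Op 23: tick 6 -> clock=47.
Op 24: insert d.com -> 10.0.0.3 (expiry=47+8=55). clock=47
Op 25: insert d.com -> 10.0.0.1 (expiry=47+9=56). clock=47
Op 26: insert b.com -> 10.0.0.3 (expiry=47+8=55). clock=47
Op 27: insert d.com -> 10.0.0.3 (expiry=47+13=60). clock=47
Op 28: insert b.com -> 10.0.0.3 (expiry=47+9=56). clock=47
lookup b.com: present, ip=10.0.0.3 expiry=56 > clock=47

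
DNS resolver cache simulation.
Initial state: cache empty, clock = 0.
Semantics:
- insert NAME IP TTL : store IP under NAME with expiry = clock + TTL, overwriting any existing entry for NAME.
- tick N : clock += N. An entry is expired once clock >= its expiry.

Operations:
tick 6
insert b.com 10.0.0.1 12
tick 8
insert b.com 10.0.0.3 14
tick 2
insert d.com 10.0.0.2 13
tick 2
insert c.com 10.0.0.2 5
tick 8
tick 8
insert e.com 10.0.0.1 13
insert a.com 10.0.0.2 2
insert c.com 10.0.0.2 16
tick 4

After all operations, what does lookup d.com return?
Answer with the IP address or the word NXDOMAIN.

Answer: NXDOMAIN

Derivation:
Op 1: tick 6 -> clock=6.
Op 2: insert b.com -> 10.0.0.1 (expiry=6+12=18). clock=6
Op 3: tick 8 -> clock=14.
Op 4: insert b.com -> 10.0.0.3 (expiry=14+14=28). clock=14
Op 5: tick 2 -> clock=16.
Op 6: insert d.com -> 10.0.0.2 (expiry=16+13=29). clock=16
Op 7: tick 2 -> clock=18.
Op 8: insert c.com -> 10.0.0.2 (expiry=18+5=23). clock=18
Op 9: tick 8 -> clock=26. purged={c.com}
Op 10: tick 8 -> clock=34. purged={b.com,d.com}
Op 11: insert e.com -> 10.0.0.1 (expiry=34+13=47). clock=34
Op 12: insert a.com -> 10.0.0.2 (expiry=34+2=36). clock=34
Op 13: insert c.com -> 10.0.0.2 (expiry=34+16=50). clock=34
Op 14: tick 4 -> clock=38. purged={a.com}
lookup d.com: not in cache (expired or never inserted)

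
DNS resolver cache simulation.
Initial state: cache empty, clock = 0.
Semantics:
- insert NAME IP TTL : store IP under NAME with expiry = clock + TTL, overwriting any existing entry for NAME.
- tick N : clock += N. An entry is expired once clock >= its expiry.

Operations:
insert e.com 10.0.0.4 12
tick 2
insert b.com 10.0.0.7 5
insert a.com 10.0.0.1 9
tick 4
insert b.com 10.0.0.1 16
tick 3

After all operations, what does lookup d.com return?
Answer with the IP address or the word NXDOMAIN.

Answer: NXDOMAIN

Derivation:
Op 1: insert e.com -> 10.0.0.4 (expiry=0+12=12). clock=0
Op 2: tick 2 -> clock=2.
Op 3: insert b.com -> 10.0.0.7 (expiry=2+5=7). clock=2
Op 4: insert a.com -> 10.0.0.1 (expiry=2+9=11). clock=2
Op 5: tick 4 -> clock=6.
Op 6: insert b.com -> 10.0.0.1 (expiry=6+16=22). clock=6
Op 7: tick 3 -> clock=9.
lookup d.com: not in cache (expired or never inserted)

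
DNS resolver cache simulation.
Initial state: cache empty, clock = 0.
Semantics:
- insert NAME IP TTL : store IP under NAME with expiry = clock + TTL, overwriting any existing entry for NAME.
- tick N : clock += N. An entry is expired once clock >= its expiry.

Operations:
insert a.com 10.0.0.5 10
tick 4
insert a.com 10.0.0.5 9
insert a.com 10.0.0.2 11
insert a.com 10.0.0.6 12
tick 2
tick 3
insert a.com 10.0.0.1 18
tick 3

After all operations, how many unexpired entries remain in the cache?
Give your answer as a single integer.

Answer: 1

Derivation:
Op 1: insert a.com -> 10.0.0.5 (expiry=0+10=10). clock=0
Op 2: tick 4 -> clock=4.
Op 3: insert a.com -> 10.0.0.5 (expiry=4+9=13). clock=4
Op 4: insert a.com -> 10.0.0.2 (expiry=4+11=15). clock=4
Op 5: insert a.com -> 10.0.0.6 (expiry=4+12=16). clock=4
Op 6: tick 2 -> clock=6.
Op 7: tick 3 -> clock=9.
Op 8: insert a.com -> 10.0.0.1 (expiry=9+18=27). clock=9
Op 9: tick 3 -> clock=12.
Final cache (unexpired): {a.com} -> size=1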